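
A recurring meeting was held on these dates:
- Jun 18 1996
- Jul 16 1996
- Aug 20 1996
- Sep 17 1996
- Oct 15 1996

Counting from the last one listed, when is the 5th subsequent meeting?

All dates are Tuesdays, 28, 35, 28, 28 days apart.
Specifically, the 3rd Tuesday of each month.
3rd Tuesday of November 1996: Nov 19 1996.
3rd Tuesday of December 1996: Dec 17 1996.
3rd Tuesday of January 1997: Jan 21 1997.
February 1997 — 3rd Tuesday is Feb 18 1997.
3rd Tuesday of March 1997: Mar 18 1997.

Mar 18 1997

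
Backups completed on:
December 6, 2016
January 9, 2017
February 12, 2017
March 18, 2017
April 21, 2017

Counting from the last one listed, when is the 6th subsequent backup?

November 11, 2017

Gaps between consecutive events: 34, 34, 34, 34 days — a constant 34-day interval.
April 21, 2017 + 34 days = May 25, 2017.
May 25, 2017 + 34 days = June 28, 2017.
June 28, 2017 + 34 days = August 1, 2017.
August 1, 2017 + 34 days = September 4, 2017.
September 4, 2017 + 34 days = October 8, 2017.
October 8, 2017 + 34 days = November 11, 2017.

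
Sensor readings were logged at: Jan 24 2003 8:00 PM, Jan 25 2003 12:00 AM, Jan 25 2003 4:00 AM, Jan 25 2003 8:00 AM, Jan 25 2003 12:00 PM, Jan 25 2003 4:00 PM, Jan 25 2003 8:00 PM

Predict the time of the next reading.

Gaps: 4, 4, 4, 4, 4, 4 hours — each event is 4 hours after the previous one.
Jan 25 2003 8:00 PM + 4 h = Jan 26 2003 12:00 AM.

Jan 26 2003 12:00 AM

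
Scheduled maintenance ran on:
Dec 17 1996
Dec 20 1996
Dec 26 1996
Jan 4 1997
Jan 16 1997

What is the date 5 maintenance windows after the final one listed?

The spacing grows by 3 each time: 3, 6, 9, 12 days.
Next gap: 15 days. Jan 16 1997 + 15 days = Jan 31 1997.
Next gap: 18 days. Jan 31 1997 + 18 days = Feb 18 1997.
Next gap: 21 days. Feb 18 1997 + 21 days = Mar 11 1997.
Next gap: 24 days. Mar 11 1997 + 24 days = Apr 4 1997.
Next gap: 27 days. Apr 4 1997 + 27 days = May 1 1997.

May 1 1997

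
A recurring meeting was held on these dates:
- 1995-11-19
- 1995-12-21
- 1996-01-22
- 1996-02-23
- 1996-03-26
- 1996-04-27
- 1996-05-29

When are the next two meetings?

1996-06-30, 1996-08-01

The spacing is 32, 32, 32, 32, 32, 32 days — always 32 days.
1996-05-29 + 32 days = 1996-06-30.
1996-06-30 + 32 days = 1996-08-01.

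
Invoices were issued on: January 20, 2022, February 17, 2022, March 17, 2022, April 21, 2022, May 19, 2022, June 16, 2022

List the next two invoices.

Gaps: 28, 28, 35, 28, 28 days — a mix of 28 and 35. Every date is a Thursday.
Each is the 3rd Thursday of its month.
July 2022 — 3rd Thursday is July 21, 2022.
August 2022 — 3rd Thursday is August 18, 2022.

July 21, 2022; August 18, 2022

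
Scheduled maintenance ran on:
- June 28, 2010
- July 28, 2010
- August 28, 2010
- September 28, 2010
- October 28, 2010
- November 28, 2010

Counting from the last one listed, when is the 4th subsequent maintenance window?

Each date is the 28th; the gaps (30, 31, 31, 30, 31) track the month lengths.
The rule is the 28th of each month.
Next: December 2010 → December 28, 2010.
Next: January 2011 → January 28, 2011.
February 2011: February 28, 2011.
March 2011: March 28, 2011.

March 28, 2011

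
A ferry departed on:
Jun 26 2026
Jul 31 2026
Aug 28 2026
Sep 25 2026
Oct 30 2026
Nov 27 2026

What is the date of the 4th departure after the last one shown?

Mar 26 2027

All Fridays; the gaps (35, 28, 28, 35, 28) vary with month length.
This is the last Friday of each month.
December 2026 ends with Friday Dec 25 2026.
Last Friday of January 2027: Jan 29 2027.
Last Friday of February 2027: Feb 26 2027.
Last Friday of March 2027: Mar 26 2027.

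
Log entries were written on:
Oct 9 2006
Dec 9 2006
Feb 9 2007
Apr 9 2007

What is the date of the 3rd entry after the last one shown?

Oct 9 2007

Each date is the 9th; the gaps (61, 62, 59) track the month lengths.
The rule is the 9th of every 2 months.
Next: June 2007 → Jun 9 2007.
August 2007: Aug 9 2007.
Next: October 2007 → Oct 9 2007.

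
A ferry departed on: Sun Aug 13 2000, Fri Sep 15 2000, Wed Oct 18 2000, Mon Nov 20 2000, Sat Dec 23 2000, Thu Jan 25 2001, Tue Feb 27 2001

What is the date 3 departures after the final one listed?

Gaps between consecutive events: 33, 33, 33, 33, 33, 33 days — a constant 33-day interval.
Tue Feb 27 2001 + 33 days = Sun Apr 1 2001.
Sun Apr 1 2001 + 33 days = Fri May 4 2001.
Fri May 4 2001 + 33 days = Wed Jun 6 2001.

Wed Jun 6 2001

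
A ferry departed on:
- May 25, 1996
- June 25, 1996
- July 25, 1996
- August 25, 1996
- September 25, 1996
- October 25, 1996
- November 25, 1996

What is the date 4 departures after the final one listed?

March 25, 1997

The day-of-month is always 25 (31, 30, 31, 31, 30, 31 days between events).
So this recurs on the 25th of each month.
December 1996: December 25, 1996.
January 1997: January 25, 1997.
Next: February 1997 → February 25, 1997.
March 1997: March 25, 1997.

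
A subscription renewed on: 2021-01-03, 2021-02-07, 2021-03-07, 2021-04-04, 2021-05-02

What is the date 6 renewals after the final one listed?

2021-11-07

Gaps: 35, 28, 28, 28 days — a mix of 28 and 35. Every date is a Sunday.
Each is the 1st Sunday of its month.
June 2021 — 1st Sunday is 2021-06-06.
July 2021 — 1st Sunday is 2021-07-04.
1st Sunday of August 2021: 2021-08-01.
1st Sunday of September 2021: 2021-09-05.
1st Sunday of October 2021: 2021-10-03.
November 2021 — 1st Sunday is 2021-11-07.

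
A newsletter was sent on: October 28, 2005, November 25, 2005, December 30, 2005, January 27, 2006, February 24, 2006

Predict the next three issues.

March 31, 2006; April 28, 2006; May 26, 2006

Every date is a Friday; gaps 28, 35, 28, 28 days.
Each is the last Friday of its month (at least one falls on the 29th or later, ruling out '4th Friday').
Last Friday of March 2006: March 31, 2006.
Last Friday of April 2006: April 28, 2006.
Last Friday of May 2006: May 26, 2006.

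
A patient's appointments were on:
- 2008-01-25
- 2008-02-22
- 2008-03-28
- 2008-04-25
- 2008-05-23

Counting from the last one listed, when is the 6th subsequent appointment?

These are Fridays at 28- or 35-day spacing (28, 35, 28, 28).
The pattern: 4th Friday of the month.
June 2008 — 4th Friday is 2008-06-27.
4th Friday of July 2008: 2008-07-25.
4th Friday of August 2008: 2008-08-22.
September 2008 — 4th Friday is 2008-09-26.
October 2008 — 4th Friday is 2008-10-24.
November 2008 — 4th Friday is 2008-11-28.

2008-11-28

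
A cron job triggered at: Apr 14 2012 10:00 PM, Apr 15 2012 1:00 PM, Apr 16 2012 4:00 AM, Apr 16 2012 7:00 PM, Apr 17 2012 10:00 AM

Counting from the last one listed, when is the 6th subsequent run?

Gaps: 15, 15, 15, 15 hours — each event is 15 hours after the previous one.
Apr 17 2012 10:00 AM + 15 h = Apr 18 2012 1:00 AM.
Apr 18 2012 1:00 AM + 15 h = Apr 18 2012 4:00 PM.
Apr 18 2012 4:00 PM + 15 h = Apr 19 2012 7:00 AM.
Apr 19 2012 7:00 AM + 15 h = Apr 19 2012 10:00 PM.
Apr 19 2012 10:00 PM + 15 h = Apr 20 2012 1:00 PM.
Apr 20 2012 1:00 PM + 15 h = Apr 21 2012 4:00 AM.

Apr 21 2012 4:00 AM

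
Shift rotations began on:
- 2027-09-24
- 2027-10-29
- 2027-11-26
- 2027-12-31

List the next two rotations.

These are Fridays with 35, 28, 35-day gaps.
Each is the final Friday of its month — 2027-10-29 is past the 28th, so '4th Friday' doesn't fit.
January 2028 ends with Friday 2028-01-28.
February 2028 ends with Friday 2028-02-25.

2028-01-28, 2028-02-25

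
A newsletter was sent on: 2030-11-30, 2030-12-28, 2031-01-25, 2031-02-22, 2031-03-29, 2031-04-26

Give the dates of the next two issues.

These are Saturdays with 28, 28, 28, 35, 28-day gaps.
Each is the final Saturday of its month — 2030-11-30 is past the 28th, so '4th Saturday' doesn't fit.
Last Saturday of May 2031: 2031-05-31.
June 2031 ends with Saturday 2031-06-28.

2031-05-31, 2031-06-28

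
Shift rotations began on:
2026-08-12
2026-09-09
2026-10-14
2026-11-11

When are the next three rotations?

2026-12-09, 2027-01-13, 2027-02-10

These are Wednesdays at 28- or 35-day spacing (28, 35, 28).
The pattern: 2nd Wednesday of the month.
December 2026 — 2nd Wednesday is 2026-12-09.
2nd Wednesday of January 2027: 2027-01-13.
February 2027 — 2nd Wednesday is 2027-02-10.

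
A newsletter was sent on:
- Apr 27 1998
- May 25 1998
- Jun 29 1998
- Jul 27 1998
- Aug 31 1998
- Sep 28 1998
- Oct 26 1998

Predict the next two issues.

Nov 30 1998, Dec 28 1998

All Mondays; the gaps (28, 35, 28, 35, 28, 28) vary with month length.
This is the last Monday of each month.
Last Monday of November 1998: Nov 30 1998.
Last Monday of December 1998: Dec 28 1998.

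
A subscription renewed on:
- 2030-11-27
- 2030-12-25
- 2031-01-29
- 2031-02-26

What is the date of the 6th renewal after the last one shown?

These are Wednesdays with 28, 35, 28-day gaps.
Each is the final Wednesday of its month — 2031-01-29 is past the 28th, so '4th Wednesday' doesn't fit.
Last Wednesday of March 2031: 2031-03-26.
Last Wednesday of April 2031: 2031-04-30.
Last Wednesday of May 2031: 2031-05-28.
June 2031 ends with Wednesday 2031-06-25.
Last Wednesday of July 2031: 2031-07-30.
Last Wednesday of August 2031: 2031-08-27.

2031-08-27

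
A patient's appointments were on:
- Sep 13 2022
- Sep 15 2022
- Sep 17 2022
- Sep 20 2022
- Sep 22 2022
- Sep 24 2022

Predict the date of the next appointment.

Every event lands on a Tuesday or Thursday or Saturday (gaps cycle 2, 2, 3, 2, 2).
So the schedule is: every Tuesday, Thursday and Saturday.
The following Tuesday is Sep 27 2022.

Sep 27 2022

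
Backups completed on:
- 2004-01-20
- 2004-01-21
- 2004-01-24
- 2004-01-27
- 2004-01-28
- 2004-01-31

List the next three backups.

The gap pattern 1, 3, 3, 1, 3 repeats every 3 events.
These are the Tuesdays, Wednesdays and Saturdays of each week.
The following Tuesday is 2004-02-03.
Next Wednesday: 2004-02-04.
The following Saturday is 2004-02-07.

2004-02-03, 2004-02-04, 2004-02-07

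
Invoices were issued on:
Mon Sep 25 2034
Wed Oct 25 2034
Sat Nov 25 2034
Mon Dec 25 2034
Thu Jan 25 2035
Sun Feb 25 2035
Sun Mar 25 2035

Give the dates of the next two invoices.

Wed Apr 25 2035, Fri May 25 2035

The day-of-month is always 25 (30, 31, 30, 31, 31, 28 days between events).
So this recurs on the 25th of each month.
Next: April 2035 → Wed Apr 25 2035.
May 2035: Fri May 25 2035.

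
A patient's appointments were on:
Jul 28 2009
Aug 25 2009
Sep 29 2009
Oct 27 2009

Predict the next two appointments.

Nov 24 2009, Dec 29 2009

Every date is a Tuesday; gaps 28, 35, 28 days.
Each is the last Tuesday of its month (at least one falls on the 29th or later, ruling out '4th Tuesday').
Last Tuesday of November 2009: Nov 24 2009.
Last Tuesday of December 2009: Dec 29 2009.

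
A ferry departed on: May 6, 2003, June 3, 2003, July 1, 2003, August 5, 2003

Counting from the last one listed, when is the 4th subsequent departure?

December 2, 2003

These are Tuesdays at 28- or 35-day spacing (28, 28, 35).
The pattern: 1st Tuesday of the month.
September 2003 — 1st Tuesday is September 2, 2003.
October 2003 — 1st Tuesday is October 7, 2003.
November 2003 — 1st Tuesday is November 4, 2003.
1st Tuesday of December 2003: December 2, 2003.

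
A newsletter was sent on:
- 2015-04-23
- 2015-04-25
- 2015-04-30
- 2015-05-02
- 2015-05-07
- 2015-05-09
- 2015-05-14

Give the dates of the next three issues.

The gap pattern 2, 5, 2, 5, 2, 5 repeats every 2 events.
These are the Thursdays and Saturdays of each week.
Next Saturday: 2015-05-16.
Next Thursday: 2015-05-21.
Next Saturday: 2015-05-23.

2015-05-16, 2015-05-21, 2015-05-23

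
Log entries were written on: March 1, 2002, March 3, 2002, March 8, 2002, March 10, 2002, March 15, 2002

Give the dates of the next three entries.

March 17, 2002; March 22, 2002; March 24, 2002

The gap pattern 2, 5, 2, 5 repeats every 2 events.
These are the Fridays and Sundays of each week.
The following Sunday is March 17, 2002.
Next Friday: March 22, 2002.
The following Sunday is March 24, 2002.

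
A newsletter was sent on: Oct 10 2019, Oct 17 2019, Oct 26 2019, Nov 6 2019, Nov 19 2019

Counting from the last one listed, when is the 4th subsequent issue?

Jan 30 2020

Intervals are 7, 9, 11, 13 days — an arithmetic progression with common difference 2.
Next gap: 15 days. Nov 19 2019 + 15 days = Dec 4 2019.
Next gap: 17 days. Dec 4 2019 + 17 days = Dec 21 2019.
Next gap: 19 days. Dec 21 2019 + 19 days = Jan 9 2020.
Next gap: 21 days. Jan 9 2020 + 21 days = Jan 30 2020.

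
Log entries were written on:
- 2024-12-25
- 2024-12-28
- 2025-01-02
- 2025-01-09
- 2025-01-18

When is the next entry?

The spacing grows by 2 each time: 3, 5, 7, 9 days.
Next gap: 11 days. 2025-01-18 + 11 days = 2025-01-29.

2025-01-29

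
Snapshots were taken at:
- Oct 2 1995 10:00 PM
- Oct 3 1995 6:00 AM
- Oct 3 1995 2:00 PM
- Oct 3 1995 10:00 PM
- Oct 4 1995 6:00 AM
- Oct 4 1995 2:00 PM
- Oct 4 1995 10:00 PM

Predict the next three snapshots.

Oct 5 1995 6:00 AM, Oct 5 1995 2:00 PM, Oct 5 1995 10:00 PM

Spacing: 8, 8, 8, 8, 8, 8 h — constant 8 h.
Oct 4 1995 10:00 PM + 8 h = Oct 5 1995 6:00 AM.
Oct 5 1995 6:00 AM + 8 h = Oct 5 1995 2:00 PM.
Oct 5 1995 2:00 PM + 8 h = Oct 5 1995 10:00 PM.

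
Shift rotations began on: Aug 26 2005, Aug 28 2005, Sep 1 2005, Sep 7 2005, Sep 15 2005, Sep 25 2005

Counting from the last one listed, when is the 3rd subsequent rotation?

Nov 6 2005

Intervals are 2, 4, 6, 8, 10 days — an arithmetic progression with common difference 2.
Next gap: 12 days. Sep 25 2005 + 12 days = Oct 7 2005.
Next gap: 14 days. Oct 7 2005 + 14 days = Oct 21 2005.
Next gap: 16 days. Oct 21 2005 + 16 days = Nov 6 2005.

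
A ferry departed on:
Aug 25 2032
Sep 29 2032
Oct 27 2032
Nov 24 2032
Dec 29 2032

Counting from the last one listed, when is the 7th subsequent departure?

Every date is a Wednesday; gaps 35, 28, 28, 35 days.
Each is the last Wednesday of its month (at least one falls on the 29th or later, ruling out '4th Wednesday').
Last Wednesday of January 2033: Jan 26 2033.
Last Wednesday of February 2033: Feb 23 2033.
March 2033 ends with Wednesday Mar 30 2033.
Last Wednesday of April 2033: Apr 27 2033.
Last Wednesday of May 2033: May 25 2033.
June 2033 ends with Wednesday Jun 29 2033.
July 2033 ends with Wednesday Jul 27 2033.

Jul 27 2033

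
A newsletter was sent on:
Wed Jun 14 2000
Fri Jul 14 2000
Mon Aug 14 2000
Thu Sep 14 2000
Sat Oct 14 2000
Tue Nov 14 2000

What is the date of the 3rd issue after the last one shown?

Wed Feb 14 2001

The day-of-month is always 14 (30, 31, 31, 30, 31 days between events).
So this recurs on the 14th of each month.
Next: December 2000 → Thu Dec 14 2000.
Next: January 2001 → Sun Jan 14 2001.
February 2001: Wed Feb 14 2001.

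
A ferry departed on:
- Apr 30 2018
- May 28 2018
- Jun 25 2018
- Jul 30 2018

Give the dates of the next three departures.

Every date is a Monday; gaps 28, 28, 35 days.
Each is the last Monday of its month (at least one falls on the 29th or later, ruling out '4th Monday').
Last Monday of August 2018: Aug 27 2018.
September 2018 ends with Monday Sep 24 2018.
October 2018 ends with Monday Oct 29 2018.

Aug 27 2018, Sep 24 2018, Oct 29 2018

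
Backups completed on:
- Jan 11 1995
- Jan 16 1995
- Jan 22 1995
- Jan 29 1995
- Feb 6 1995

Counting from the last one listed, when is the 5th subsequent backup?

Apr 2 1995

Intervals are 5, 6, 7, 8 days — an arithmetic progression with common difference 1.
Next gap: 9 days. Feb 6 1995 + 9 days = Feb 15 1995.
Next gap: 10 days. Feb 15 1995 + 10 days = Feb 25 1995.
Next gap: 11 days. Feb 25 1995 + 11 days = Mar 8 1995.
Next gap: 12 days. Mar 8 1995 + 12 days = Mar 20 1995.
Next gap: 13 days. Mar 20 1995 + 13 days = Apr 2 1995.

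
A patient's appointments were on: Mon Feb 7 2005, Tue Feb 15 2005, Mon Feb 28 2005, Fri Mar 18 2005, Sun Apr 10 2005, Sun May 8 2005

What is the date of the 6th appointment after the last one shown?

Sun Feb 5 2006

Intervals are 8, 13, 18, 23, 28 days — an arithmetic progression with common difference 5.
Next gap: 33 days. Sun May 8 2005 + 33 days = Fri Jun 10 2005.
Next gap: 38 days. Fri Jun 10 2005 + 38 days = Mon Jul 18 2005.
Next gap: 43 days. Mon Jul 18 2005 + 43 days = Tue Aug 30 2005.
Next gap: 48 days. Tue Aug 30 2005 + 48 days = Mon Oct 17 2005.
Next gap: 53 days. Mon Oct 17 2005 + 53 days = Fri Dec 9 2005.
Next gap: 58 days. Fri Dec 9 2005 + 58 days = Sun Feb 5 2006.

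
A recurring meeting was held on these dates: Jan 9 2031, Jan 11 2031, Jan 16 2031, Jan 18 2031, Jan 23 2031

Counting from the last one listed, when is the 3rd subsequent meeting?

Feb 1 2031

The gap pattern 2, 5, 2, 5 repeats every 2 events.
These are the Thursdays and Saturdays of each week.
Next Saturday: Jan 25 2031.
The following Thursday is Jan 30 2031.
The following Saturday is Feb 1 2031.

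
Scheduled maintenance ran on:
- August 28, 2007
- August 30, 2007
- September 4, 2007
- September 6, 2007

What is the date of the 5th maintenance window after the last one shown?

Every event lands on a Tuesday or Thursday (gaps cycle 2, 5, 2).
So the schedule is: every Tuesday and Thursday.
Next Tuesday: September 11, 2007.
The following Thursday is September 13, 2007.
Next Tuesday: September 18, 2007.
The following Thursday is September 20, 2007.
Next Tuesday: September 25, 2007.

September 25, 2007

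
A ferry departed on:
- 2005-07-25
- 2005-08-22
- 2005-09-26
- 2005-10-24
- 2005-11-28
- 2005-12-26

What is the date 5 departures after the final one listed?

2006-05-22

Gaps: 28, 35, 28, 35, 28 days — a mix of 28 and 35. Every date is a Monday.
Each is the 4th Monday of its month.
4th Monday of January 2006: 2006-01-23.
4th Monday of February 2006: 2006-02-27.
4th Monday of March 2006: 2006-03-27.
April 2006 — 4th Monday is 2006-04-24.
4th Monday of May 2006: 2006-05-22.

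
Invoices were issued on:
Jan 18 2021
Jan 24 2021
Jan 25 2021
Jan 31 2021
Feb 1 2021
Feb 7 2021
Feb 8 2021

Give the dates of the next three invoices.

The gap pattern 6, 1, 6, 1, 6, 1 repeats every 2 events.
These are the Mondays and Sundays of each week.
Next Sunday: Feb 14 2021.
Next Monday: Feb 15 2021.
Next Sunday: Feb 21 2021.

Feb 14 2021, Feb 15 2021, Feb 21 2021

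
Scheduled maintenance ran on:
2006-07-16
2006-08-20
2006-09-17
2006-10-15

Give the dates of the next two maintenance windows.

2006-11-19, 2006-12-17

These are Sundays at 28- or 35-day spacing (35, 28, 28).
The pattern: 3rd Sunday of the month.
November 2006 — 3rd Sunday is 2006-11-19.
3rd Sunday of December 2006: 2006-12-17.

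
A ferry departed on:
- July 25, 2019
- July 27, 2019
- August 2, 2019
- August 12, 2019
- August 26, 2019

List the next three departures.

Gaps: 2, 6, 10, 14 days — each gap is 4 larger than the previous one.
Next gap: 18 days. August 26, 2019 + 18 days = September 13, 2019.
Next gap: 22 days. September 13, 2019 + 22 days = October 5, 2019.
Next gap: 26 days. October 5, 2019 + 26 days = October 31, 2019.

September 13, 2019; October 5, 2019; October 31, 2019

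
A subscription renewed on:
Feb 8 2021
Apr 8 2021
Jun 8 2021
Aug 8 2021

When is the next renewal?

Each date is the 8th; the gaps (59, 61, 61) track the month lengths.
The rule is the 8th of every 2 months.
Next: October 2021 → Oct 8 2021.

Oct 8 2021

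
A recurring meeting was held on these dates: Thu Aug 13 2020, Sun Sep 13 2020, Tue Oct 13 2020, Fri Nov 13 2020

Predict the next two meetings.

Sun Dec 13 2020, Wed Jan 13 2021

Gaps: 31, 30, 31 days — not constant. Every event is on the 13th of the month.
Pattern: the 13th of each month.
December 2020: Sun Dec 13 2020.
Next: January 2021 → Wed Jan 13 2021.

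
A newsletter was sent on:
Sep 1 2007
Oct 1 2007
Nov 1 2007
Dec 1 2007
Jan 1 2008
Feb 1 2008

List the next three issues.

Each date is the 1st; the gaps (30, 31, 30, 31, 31) track the month lengths.
The rule is the 1st of each month.
March 2008: Mar 1 2008.
Next: April 2008 → Apr 1 2008.
May 2008: May 1 2008.

Mar 1 2008, Apr 1 2008, May 1 2008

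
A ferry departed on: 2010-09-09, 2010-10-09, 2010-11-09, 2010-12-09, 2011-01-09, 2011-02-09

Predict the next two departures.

The day-of-month is always 9 (30, 31, 30, 31, 31 days between events).
So this recurs on the 9th of each month.
Next: March 2011 → 2011-03-09.
April 2011: 2011-04-09.

2011-03-09, 2011-04-09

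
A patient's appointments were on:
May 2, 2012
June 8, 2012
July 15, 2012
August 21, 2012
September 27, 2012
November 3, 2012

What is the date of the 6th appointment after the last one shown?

The spacing is 37, 37, 37, 37, 37 days — always 37 days.
November 3, 2012 + 37 days = December 10, 2012.
December 10, 2012 + 37 days = January 16, 2013.
January 16, 2013 + 37 days = February 22, 2013.
February 22, 2013 + 37 days = March 31, 2013.
March 31, 2013 + 37 days = May 7, 2013.
May 7, 2013 + 37 days = June 13, 2013.

June 13, 2013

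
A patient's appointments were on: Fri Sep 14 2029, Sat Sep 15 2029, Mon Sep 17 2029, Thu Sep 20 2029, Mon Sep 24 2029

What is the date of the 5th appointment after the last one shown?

Mon Oct 29 2029

Intervals are 1, 2, 3, 4 days — an arithmetic progression with common difference 1.
Next gap: 5 days. Mon Sep 24 2029 + 5 days = Sat Sep 29 2029.
Next gap: 6 days. Sat Sep 29 2029 + 6 days = Fri Oct 5 2029.
Next gap: 7 days. Fri Oct 5 2029 + 7 days = Fri Oct 12 2029.
Next gap: 8 days. Fri Oct 12 2029 + 8 days = Sat Oct 20 2029.
Next gap: 9 days. Sat Oct 20 2029 + 9 days = Mon Oct 29 2029.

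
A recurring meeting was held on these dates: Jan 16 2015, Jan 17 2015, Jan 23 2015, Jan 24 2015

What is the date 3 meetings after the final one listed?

Feb 6 2015

Every event lands on a Friday or Saturday (gaps cycle 1, 6, 1).
So the schedule is: every Friday and Saturday.
Next Friday: Jan 30 2015.
Next Saturday: Jan 31 2015.
Next Friday: Feb 6 2015.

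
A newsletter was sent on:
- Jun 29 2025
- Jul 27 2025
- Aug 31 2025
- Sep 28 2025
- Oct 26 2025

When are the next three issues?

Every date is a Sunday; gaps 28, 35, 28, 28 days.
Each is the last Sunday of its month (at least one falls on the 29th or later, ruling out '4th Sunday').
November 2025 ends with Sunday Nov 30 2025.
Last Sunday of December 2025: Dec 28 2025.
Last Sunday of January 2026: Jan 25 2026.

Nov 30 2025, Dec 28 2025, Jan 25 2026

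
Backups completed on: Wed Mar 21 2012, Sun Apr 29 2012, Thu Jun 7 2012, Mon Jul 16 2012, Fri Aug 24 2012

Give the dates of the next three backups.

Every event comes 39 days after the last (39, 39, 39, 39).
Fri Aug 24 2012 + 39 days = Tue Oct 2 2012.
Tue Oct 2 2012 + 39 days = Sat Nov 10 2012.
Sat Nov 10 2012 + 39 days = Wed Dec 19 2012.

Tue Oct 2 2012, Sat Nov 10 2012, Wed Dec 19 2012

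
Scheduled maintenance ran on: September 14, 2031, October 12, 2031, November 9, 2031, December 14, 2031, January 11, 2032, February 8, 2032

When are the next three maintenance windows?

March 14, 2032; April 11, 2032; May 9, 2032

These are Sundays at 28- or 35-day spacing (28, 28, 35, 28, 28).
The pattern: 2nd Sunday of the month.
2nd Sunday of March 2032: March 14, 2032.
April 2032 — 2nd Sunday is April 11, 2032.
2nd Sunday of May 2032: May 9, 2032.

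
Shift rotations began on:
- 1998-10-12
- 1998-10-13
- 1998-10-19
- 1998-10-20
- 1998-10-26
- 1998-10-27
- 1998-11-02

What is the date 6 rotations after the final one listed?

1998-11-23

Every event lands on a Monday or Tuesday (gaps cycle 1, 6, 1, 6, 1, 6).
So the schedule is: every Monday and Tuesday.
Next Tuesday: 1998-11-03.
The following Monday is 1998-11-09.
Next Tuesday: 1998-11-10.
Next Monday: 1998-11-16.
The following Tuesday is 1998-11-17.
The following Monday is 1998-11-23.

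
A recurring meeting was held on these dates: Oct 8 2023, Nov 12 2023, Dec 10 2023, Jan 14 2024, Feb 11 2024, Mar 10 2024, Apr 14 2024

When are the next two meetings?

May 12 2024, Jun 9 2024

All dates are Sundays, 35, 28, 35, 28, 28, 35 days apart.
Specifically, the 2nd Sunday of each month.
2nd Sunday of May 2024: May 12 2024.
June 2024 — 2nd Sunday is Jun 9 2024.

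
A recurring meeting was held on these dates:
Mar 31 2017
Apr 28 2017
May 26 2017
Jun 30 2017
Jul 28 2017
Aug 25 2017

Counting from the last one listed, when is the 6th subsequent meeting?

Feb 23 2018

These are Fridays with 28, 28, 35, 28, 28-day gaps.
Each is the final Friday of its month — Mar 31 2017 is past the 28th, so '4th Friday' doesn't fit.
Last Friday of September 2017: Sep 29 2017.
Last Friday of October 2017: Oct 27 2017.
Last Friday of November 2017: Nov 24 2017.
Last Friday of December 2017: Dec 29 2017.
January 2018 ends with Friday Jan 26 2018.
February 2018 ends with Friday Feb 23 2018.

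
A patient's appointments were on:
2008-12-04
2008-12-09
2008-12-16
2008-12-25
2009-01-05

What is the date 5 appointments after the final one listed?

2009-03-31

Gaps: 5, 7, 9, 11 days — each gap is 2 larger than the previous one.
Next gap: 13 days. 2009-01-05 + 13 days = 2009-01-18.
Next gap: 15 days. 2009-01-18 + 15 days = 2009-02-02.
Next gap: 17 days. 2009-02-02 + 17 days = 2009-02-19.
Next gap: 19 days. 2009-02-19 + 19 days = 2009-03-10.
Next gap: 21 days. 2009-03-10 + 21 days = 2009-03-31.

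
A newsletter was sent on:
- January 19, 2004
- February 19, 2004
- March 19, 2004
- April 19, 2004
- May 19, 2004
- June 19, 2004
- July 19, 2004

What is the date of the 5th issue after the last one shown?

Gaps: 31, 29, 31, 30, 31, 30 days — not constant. Every event is on the 19th of the month.
Pattern: the 19th of each month.
August 2004: August 19, 2004.
September 2004: September 19, 2004.
October 2004: October 19, 2004.
Next: November 2004 → November 19, 2004.
December 2004: December 19, 2004.

December 19, 2004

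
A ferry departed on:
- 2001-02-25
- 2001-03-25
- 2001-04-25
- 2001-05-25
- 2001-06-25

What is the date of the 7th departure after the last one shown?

2002-01-25

Gaps: 28, 31, 30, 31 days — not constant. Every event is on the 25th of the month.
Pattern: the 25th of each month.
Next: July 2001 → 2001-07-25.
Next: August 2001 → 2001-08-25.
September 2001: 2001-09-25.
October 2001: 2001-10-25.
Next: November 2001 → 2001-11-25.
Next: December 2001 → 2001-12-25.
January 2002: 2002-01-25.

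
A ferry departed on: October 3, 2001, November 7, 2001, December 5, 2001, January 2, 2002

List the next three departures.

Gaps: 35, 28, 28 days — a mix of 28 and 35. Every date is a Wednesday.
Each is the 1st Wednesday of its month.
February 2002 — 1st Wednesday is February 6, 2002.
1st Wednesday of March 2002: March 6, 2002.
April 2002 — 1st Wednesday is April 3, 2002.

February 6, 2002; March 6, 2002; April 3, 2002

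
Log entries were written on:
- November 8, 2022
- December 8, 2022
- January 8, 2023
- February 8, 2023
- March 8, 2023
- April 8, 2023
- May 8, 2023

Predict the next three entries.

June 8, 2023; July 8, 2023; August 8, 2023

Gaps: 30, 31, 31, 28, 31, 30 days — not constant. Every event is on the 8th of the month.
Pattern: the 8th of each month.
June 2023: June 8, 2023.
July 2023: July 8, 2023.
August 2023: August 8, 2023.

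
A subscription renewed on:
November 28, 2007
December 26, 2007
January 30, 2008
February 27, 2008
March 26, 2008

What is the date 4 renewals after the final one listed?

These are Wednesdays with 28, 35, 28, 28-day gaps.
Each is the final Wednesday of its month — January 30, 2008 is past the 28th, so '4th Wednesday' doesn't fit.
April 2008 ends with Wednesday April 30, 2008.
May 2008 ends with Wednesday May 28, 2008.
June 2008 ends with Wednesday June 25, 2008.
Last Wednesday of July 2008: July 30, 2008.

July 30, 2008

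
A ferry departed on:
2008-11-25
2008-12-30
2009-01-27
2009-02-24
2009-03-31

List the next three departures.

Every date is a Tuesday; gaps 35, 28, 28, 35 days.
Each is the last Tuesday of its month (at least one falls on the 29th or later, ruling out '4th Tuesday').
Last Tuesday of April 2009: 2009-04-28.
May 2009 ends with Tuesday 2009-05-26.
Last Tuesday of June 2009: 2009-06-30.

2009-04-28, 2009-05-26, 2009-06-30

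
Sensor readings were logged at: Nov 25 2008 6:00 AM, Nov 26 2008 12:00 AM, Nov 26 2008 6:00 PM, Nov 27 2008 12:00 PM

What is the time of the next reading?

Nov 28 2008 6:00 AM

The interval is a steady 18 hours (18, 18, 18).
Nov 27 2008 12:00 PM + 18 h = Nov 28 2008 6:00 AM.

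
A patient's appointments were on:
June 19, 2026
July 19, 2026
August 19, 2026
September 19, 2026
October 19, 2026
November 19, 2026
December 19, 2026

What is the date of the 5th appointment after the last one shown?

Gaps: 30, 31, 31, 30, 31, 30 days — not constant. Every event is on the 19th of the month.
Pattern: the 19th of each month.
January 2027: January 19, 2027.
February 2027: February 19, 2027.
Next: March 2027 → March 19, 2027.
Next: April 2027 → April 19, 2027.
Next: May 2027 → May 19, 2027.

May 19, 2027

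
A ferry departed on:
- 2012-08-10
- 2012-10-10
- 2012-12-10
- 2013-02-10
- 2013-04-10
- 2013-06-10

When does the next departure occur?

2013-08-10

Each date is the 10th; the gaps (61, 61, 62, 59, 61) track the month lengths.
The rule is the 10th of every 2 months.
August 2013: 2013-08-10.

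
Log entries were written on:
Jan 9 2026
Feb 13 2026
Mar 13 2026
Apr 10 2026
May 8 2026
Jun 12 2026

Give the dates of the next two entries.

These are Fridays at 28- or 35-day spacing (35, 28, 28, 28, 35).
The pattern: 2nd Friday of the month.
2nd Friday of July 2026: Jul 10 2026.
August 2026 — 2nd Friday is Aug 14 2026.

Jul 10 2026, Aug 14 2026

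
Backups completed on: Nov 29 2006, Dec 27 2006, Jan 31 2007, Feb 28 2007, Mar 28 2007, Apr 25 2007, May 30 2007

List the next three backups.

Every date is a Wednesday; gaps 28, 35, 28, 28, 28, 35 days.
Each is the last Wednesday of its month (at least one falls on the 29th or later, ruling out '4th Wednesday').
June 2007 ends with Wednesday Jun 27 2007.
July 2007 ends with Wednesday Jul 25 2007.
August 2007 ends with Wednesday Aug 29 2007.

Jun 27 2007, Jul 25 2007, Aug 29 2007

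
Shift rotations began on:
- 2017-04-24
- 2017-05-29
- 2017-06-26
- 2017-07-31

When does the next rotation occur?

2017-08-28

These are Mondays with 35, 28, 35-day gaps.
Each is the final Monday of its month — 2017-05-29 is past the 28th, so '4th Monday' doesn't fit.
Last Monday of August 2017: 2017-08-28.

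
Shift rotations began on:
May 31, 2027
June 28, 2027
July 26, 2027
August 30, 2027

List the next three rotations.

Every date is a Monday; gaps 28, 28, 35 days.
Each is the last Monday of its month (at least one falls on the 29th or later, ruling out '4th Monday').
September 2027 ends with Monday September 27, 2027.
Last Monday of October 2027: October 25, 2027.
November 2027 ends with Monday November 29, 2027.

September 27, 2027; October 25, 2027; November 29, 2027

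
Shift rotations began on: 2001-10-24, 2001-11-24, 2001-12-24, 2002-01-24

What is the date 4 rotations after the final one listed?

2002-05-24

Gaps: 31, 30, 31 days — not constant. Every event is on the 24th of the month.
Pattern: the 24th of each month.
Next: February 2002 → 2002-02-24.
Next: March 2002 → 2002-03-24.
Next: April 2002 → 2002-04-24.
Next: May 2002 → 2002-05-24.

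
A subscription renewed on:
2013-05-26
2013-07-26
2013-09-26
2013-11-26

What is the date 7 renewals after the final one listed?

2015-01-26

Gaps: 61, 62, 61 days — not constant. Every event is on the 26th of the month.
Pattern: the 26th of every 2 months.
January 2014: 2014-01-26.
Next: March 2014 → 2014-03-26.
Next: May 2014 → 2014-05-26.
July 2014: 2014-07-26.
September 2014: 2014-09-26.
Next: November 2014 → 2014-11-26.
Next: January 2015 → 2015-01-26.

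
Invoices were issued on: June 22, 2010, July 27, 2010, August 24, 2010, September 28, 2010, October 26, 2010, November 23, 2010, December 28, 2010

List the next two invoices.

January 25, 2011; February 22, 2011

Gaps: 35, 28, 35, 28, 28, 35 days — a mix of 28 and 35. Every date is a Tuesday.
Each is the 4th Tuesday of its month.
January 2011 — 4th Tuesday is January 25, 2011.
February 2011 — 4th Tuesday is February 22, 2011.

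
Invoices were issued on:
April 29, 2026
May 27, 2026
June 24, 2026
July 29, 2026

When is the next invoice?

August 26, 2026

All Wednesdays; the gaps (28, 28, 35) vary with month length.
This is the last Wednesday of each month.
August 2026 ends with Wednesday August 26, 2026.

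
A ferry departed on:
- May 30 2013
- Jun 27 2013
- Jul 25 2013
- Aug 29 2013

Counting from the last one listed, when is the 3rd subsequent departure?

Nov 28 2013

These are Thursdays with 28, 28, 35-day gaps.
Each is the final Thursday of its month — May 30 2013 is past the 28th, so '4th Thursday' doesn't fit.
Last Thursday of September 2013: Sep 26 2013.
Last Thursday of October 2013: Oct 31 2013.
Last Thursday of November 2013: Nov 28 2013.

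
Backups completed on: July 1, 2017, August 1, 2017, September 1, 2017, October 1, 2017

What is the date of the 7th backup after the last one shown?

May 1, 2018

Each date is the 1st; the gaps (31, 31, 30) track the month lengths.
The rule is the 1st of each month.
November 2017: November 1, 2017.
December 2017: December 1, 2017.
Next: January 2018 → January 1, 2018.
February 2018: February 1, 2018.
March 2018: March 1, 2018.
Next: April 2018 → April 1, 2018.
May 2018: May 1, 2018.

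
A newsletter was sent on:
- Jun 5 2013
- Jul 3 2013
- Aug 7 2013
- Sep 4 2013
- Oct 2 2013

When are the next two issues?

Nov 6 2013, Dec 4 2013

Gaps: 28, 35, 28, 28 days — a mix of 28 and 35. Every date is a Wednesday.
Each is the 1st Wednesday of its month.
November 2013 — 1st Wednesday is Nov 6 2013.
1st Wednesday of December 2013: Dec 4 2013.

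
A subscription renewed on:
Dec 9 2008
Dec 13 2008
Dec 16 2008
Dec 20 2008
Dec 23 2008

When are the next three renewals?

Every event lands on a Tuesday or Saturday (gaps cycle 4, 3, 4, 3).
So the schedule is: every Tuesday and Saturday.
Next Saturday: Dec 27 2008.
The following Tuesday is Dec 30 2008.
The following Saturday is Jan 3 2009.

Dec 27 2008, Dec 30 2008, Jan 3 2009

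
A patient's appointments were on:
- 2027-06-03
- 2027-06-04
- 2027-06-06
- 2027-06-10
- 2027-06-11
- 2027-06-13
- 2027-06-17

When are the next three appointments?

2027-06-18, 2027-06-20, 2027-06-24

Gaps: 1, 2, 4, 1, 2, 4 days — not constant, but cyclic with period 3.
The events fall on every Thursday, Friday and Sunday.
The following Friday is 2027-06-18.
The following Sunday is 2027-06-20.
The following Thursday is 2027-06-24.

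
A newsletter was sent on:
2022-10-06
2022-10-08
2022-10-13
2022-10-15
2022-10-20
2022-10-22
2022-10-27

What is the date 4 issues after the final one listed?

Every event lands on a Thursday or Saturday (gaps cycle 2, 5, 2, 5, 2, 5).
So the schedule is: every Thursday and Saturday.
The following Saturday is 2022-10-29.
The following Thursday is 2022-11-03.
The following Saturday is 2022-11-05.
Next Thursday: 2022-11-10.

2022-11-10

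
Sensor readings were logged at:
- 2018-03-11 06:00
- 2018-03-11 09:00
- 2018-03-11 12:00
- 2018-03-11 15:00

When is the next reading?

2018-03-11 18:00

The interval is a steady 3 hours (3, 3, 3).
2018-03-11 15:00 + 3 h = 2018-03-11 18:00.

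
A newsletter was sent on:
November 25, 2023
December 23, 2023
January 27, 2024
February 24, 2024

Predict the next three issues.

March 23, 2024; April 27, 2024; May 25, 2024

These are Saturdays at 28- or 35-day spacing (28, 35, 28).
The pattern: 4th Saturday of the month.
March 2024 — 4th Saturday is March 23, 2024.
4th Saturday of April 2024: April 27, 2024.
May 2024 — 4th Saturday is May 25, 2024.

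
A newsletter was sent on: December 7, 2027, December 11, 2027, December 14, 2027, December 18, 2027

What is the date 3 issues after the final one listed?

December 28, 2027

Gaps: 4, 3, 4 days — not constant, but cyclic with period 2.
The events fall on every Tuesday and Saturday.
Next Tuesday: December 21, 2027.
The following Saturday is December 25, 2027.
Next Tuesday: December 28, 2027.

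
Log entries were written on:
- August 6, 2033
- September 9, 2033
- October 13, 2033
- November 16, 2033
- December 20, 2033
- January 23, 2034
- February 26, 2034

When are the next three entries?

Gaps between consecutive events: 34, 34, 34, 34, 34, 34 days — a constant 34-day interval.
February 26, 2034 + 34 days = April 1, 2034.
April 1, 2034 + 34 days = May 5, 2034.
May 5, 2034 + 34 days = June 8, 2034.

April 1, 2034; May 5, 2034; June 8, 2034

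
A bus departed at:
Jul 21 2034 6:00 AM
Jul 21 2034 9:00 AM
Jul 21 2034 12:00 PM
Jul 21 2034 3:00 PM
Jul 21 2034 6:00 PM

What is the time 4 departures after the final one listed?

Jul 22 2034 6:00 AM

Spacing: 3, 3, 3, 3 h — constant 3 h.
Jul 21 2034 6:00 PM + 3 h = Jul 21 2034 9:00 PM.
Jul 21 2034 9:00 PM + 3 h = Jul 22 2034 12:00 AM.
Jul 22 2034 12:00 AM + 3 h = Jul 22 2034 3:00 AM.
Jul 22 2034 3:00 AM + 3 h = Jul 22 2034 6:00 AM.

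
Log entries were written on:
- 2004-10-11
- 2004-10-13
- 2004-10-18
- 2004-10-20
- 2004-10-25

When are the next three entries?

2004-10-27, 2004-11-01, 2004-11-03

The gap pattern 2, 5, 2, 5 repeats every 2 events.
These are the Mondays and Wednesdays of each week.
The following Wednesday is 2004-10-27.
The following Monday is 2004-11-01.
The following Wednesday is 2004-11-03.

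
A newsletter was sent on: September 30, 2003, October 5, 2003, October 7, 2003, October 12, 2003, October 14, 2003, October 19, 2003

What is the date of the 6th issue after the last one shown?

November 9, 2003

Gaps: 5, 2, 5, 2, 5 days — not constant, but cyclic with period 2.
The events fall on every Tuesday and Sunday.
Next Tuesday: October 21, 2003.
Next Sunday: October 26, 2003.
Next Tuesday: October 28, 2003.
The following Sunday is November 2, 2003.
The following Tuesday is November 4, 2003.
The following Sunday is November 9, 2003.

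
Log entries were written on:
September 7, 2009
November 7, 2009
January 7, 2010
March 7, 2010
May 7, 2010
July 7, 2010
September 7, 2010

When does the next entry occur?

November 7, 2010

Each date is the 7th; the gaps (61, 61, 59, 61, 61, 62) track the month lengths.
The rule is the 7th of every 2 months.
November 2010: November 7, 2010.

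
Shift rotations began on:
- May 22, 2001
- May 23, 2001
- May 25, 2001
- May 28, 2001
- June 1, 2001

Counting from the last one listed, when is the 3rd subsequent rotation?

June 19, 2001

Intervals are 1, 2, 3, 4 days — an arithmetic progression with common difference 1.
Next gap: 5 days. June 1, 2001 + 5 days = June 6, 2001.
Next gap: 6 days. June 6, 2001 + 6 days = June 12, 2001.
Next gap: 7 days. June 12, 2001 + 7 days = June 19, 2001.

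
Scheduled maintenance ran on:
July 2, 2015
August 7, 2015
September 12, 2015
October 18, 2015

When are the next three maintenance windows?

November 23, 2015; December 29, 2015; February 3, 2016

Gaps between consecutive events: 36, 36, 36 days — a constant 36-day interval.
October 18, 2015 + 36 days = November 23, 2015.
November 23, 2015 + 36 days = December 29, 2015.
December 29, 2015 + 36 days = February 3, 2016.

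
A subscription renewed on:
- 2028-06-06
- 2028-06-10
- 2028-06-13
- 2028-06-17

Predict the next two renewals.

The gap pattern 4, 3, 4 repeats every 2 events.
These are the Tuesdays and Saturdays of each week.
The following Tuesday is 2028-06-20.
The following Saturday is 2028-06-24.

2028-06-20, 2028-06-24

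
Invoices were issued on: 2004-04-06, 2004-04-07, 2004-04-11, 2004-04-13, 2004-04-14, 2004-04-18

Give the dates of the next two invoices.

The gap pattern 1, 4, 2, 1, 4 repeats every 3 events.
These are the Tuesdays, Wednesdays and Sundays of each week.
The following Tuesday is 2004-04-20.
Next Wednesday: 2004-04-21.

2004-04-20, 2004-04-21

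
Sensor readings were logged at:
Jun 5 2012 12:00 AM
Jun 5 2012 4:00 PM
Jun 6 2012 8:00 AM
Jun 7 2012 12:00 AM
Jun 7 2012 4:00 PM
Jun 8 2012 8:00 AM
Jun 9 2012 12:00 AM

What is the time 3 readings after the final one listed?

The interval is a steady 16 hours (16, 16, 16, 16, 16, 16).
Jun 9 2012 12:00 AM + 16 h = Jun 9 2012 4:00 PM.
Jun 9 2012 4:00 PM + 16 h = Jun 10 2012 8:00 AM.
Jun 10 2012 8:00 AM + 16 h = Jun 11 2012 12:00 AM.

Jun 11 2012 12:00 AM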